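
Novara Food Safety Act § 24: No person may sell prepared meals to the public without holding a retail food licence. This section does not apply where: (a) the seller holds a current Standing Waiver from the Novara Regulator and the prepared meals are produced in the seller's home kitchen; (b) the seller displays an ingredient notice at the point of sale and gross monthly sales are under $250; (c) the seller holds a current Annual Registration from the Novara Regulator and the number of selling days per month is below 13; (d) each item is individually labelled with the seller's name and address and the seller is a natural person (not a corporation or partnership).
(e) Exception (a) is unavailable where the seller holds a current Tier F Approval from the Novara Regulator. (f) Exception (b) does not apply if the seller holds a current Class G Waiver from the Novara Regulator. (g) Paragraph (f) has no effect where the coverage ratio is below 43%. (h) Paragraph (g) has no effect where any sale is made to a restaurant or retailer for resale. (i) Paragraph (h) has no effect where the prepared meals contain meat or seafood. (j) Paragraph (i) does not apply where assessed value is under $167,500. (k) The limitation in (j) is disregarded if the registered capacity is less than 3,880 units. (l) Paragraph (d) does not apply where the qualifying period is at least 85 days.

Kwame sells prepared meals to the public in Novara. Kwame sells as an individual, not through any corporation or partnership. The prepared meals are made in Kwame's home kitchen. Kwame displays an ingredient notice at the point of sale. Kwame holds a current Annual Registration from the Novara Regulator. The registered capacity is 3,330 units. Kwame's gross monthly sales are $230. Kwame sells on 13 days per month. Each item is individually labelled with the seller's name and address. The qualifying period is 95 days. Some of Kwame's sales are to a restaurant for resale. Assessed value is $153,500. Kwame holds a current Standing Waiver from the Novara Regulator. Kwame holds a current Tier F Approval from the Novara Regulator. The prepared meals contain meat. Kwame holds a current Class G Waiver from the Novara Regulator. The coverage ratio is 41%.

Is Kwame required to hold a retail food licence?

All of (a)'s requirements are met (a current Standing Waiver is held; the prepared meals are home-kitchen produced). However, paragraph (e) must be considered: (e) applies — a current Tier F Approval is held. Exception (a) does not apply.
All of (b)'s requirements are met (an ingredient notice is displayed; gross monthly sales are $230, under the $250 limit). Under paragraphs (f)–(k): (f) is engaged (a current Class G Waiver is held), but is overridden by (g): (g) operates against (f): the coverage ratio is 41%, below the 43% limit. (h) would limit (g) — some sales are to a restaurant for resale — but (i) sets (h) aside: (i) operates against (h): the prepared meals contain meat. (j) operates (assessed value is $153,500, under the $167,500 limit), but is set aside by (k): (k) operates against (j): the registered capacity is 3,330 units, less than the 3,880 units limit. So (b) applies.
Exception (c) fails — the number of selling days per month is 13, not below 13.
Exception (d): items are individually labelled; the seller is a natural person — every condition holds. However, paragraph (l) must be considered: (l) operates against (d): the qualifying period is 95 days, meeting the 85 days threshold. Exception (d) does not apply.

No — exception (b) applies; Kwame is not required to hold a retail food licence.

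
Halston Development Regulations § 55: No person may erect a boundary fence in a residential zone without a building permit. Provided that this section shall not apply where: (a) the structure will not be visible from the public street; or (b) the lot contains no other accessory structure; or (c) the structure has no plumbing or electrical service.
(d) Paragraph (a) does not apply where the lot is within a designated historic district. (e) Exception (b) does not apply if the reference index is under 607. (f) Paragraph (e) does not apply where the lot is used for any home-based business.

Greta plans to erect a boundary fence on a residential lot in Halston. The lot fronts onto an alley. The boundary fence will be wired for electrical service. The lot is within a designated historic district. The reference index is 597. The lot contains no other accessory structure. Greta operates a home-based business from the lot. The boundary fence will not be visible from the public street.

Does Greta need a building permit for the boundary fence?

Exception (a) is satisfied on its face — the structure will not be visible from the street. But: (d) is engaged — the lot is in a historic district. So (a) is unavailable.
All of (b)'s requirements are met (the lot has no other accessory structure). As to paragraphs (e)–(f): (e) would limit (b) — the reference index is 597, under the 607 limit — but (f) sets (e) aside: (f) is triggered — a home-based business operates on the lot. Exception (b) stands.
Exception (c) requires that the structure has no plumbing or electrical service; but electrical service is planned, so (c) is unavailable.

No — exception (b) applies; Greta does not need a building permit.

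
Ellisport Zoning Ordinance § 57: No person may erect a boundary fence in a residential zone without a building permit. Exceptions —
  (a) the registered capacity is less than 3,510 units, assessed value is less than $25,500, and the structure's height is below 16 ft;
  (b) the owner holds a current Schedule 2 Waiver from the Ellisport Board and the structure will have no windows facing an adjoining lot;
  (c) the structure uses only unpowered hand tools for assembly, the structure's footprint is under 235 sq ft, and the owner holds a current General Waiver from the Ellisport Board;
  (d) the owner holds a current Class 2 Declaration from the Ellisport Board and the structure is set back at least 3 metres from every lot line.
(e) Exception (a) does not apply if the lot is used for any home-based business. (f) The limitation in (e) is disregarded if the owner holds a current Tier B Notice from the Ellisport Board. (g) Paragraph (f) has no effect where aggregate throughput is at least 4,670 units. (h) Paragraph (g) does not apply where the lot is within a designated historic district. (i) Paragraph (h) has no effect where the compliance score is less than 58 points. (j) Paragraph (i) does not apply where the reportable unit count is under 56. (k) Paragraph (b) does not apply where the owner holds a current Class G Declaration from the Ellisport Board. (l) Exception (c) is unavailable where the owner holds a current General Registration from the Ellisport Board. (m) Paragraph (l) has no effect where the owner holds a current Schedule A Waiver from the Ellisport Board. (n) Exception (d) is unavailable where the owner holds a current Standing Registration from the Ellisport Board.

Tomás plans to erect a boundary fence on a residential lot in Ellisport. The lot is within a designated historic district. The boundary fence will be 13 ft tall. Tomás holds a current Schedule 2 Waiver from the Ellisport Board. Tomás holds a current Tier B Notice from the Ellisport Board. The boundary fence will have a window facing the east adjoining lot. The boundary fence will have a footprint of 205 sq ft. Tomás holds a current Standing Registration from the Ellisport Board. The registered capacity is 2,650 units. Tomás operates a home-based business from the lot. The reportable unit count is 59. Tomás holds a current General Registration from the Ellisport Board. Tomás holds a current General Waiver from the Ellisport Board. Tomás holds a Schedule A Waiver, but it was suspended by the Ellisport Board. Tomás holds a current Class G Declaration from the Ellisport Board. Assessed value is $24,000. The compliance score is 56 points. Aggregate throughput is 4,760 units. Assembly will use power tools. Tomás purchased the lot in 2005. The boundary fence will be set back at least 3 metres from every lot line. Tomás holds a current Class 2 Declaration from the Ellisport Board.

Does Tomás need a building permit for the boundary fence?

Yes — Tomás must obtain a building permit.

Exception (a) is satisfied on its face — the registered capacity is 2,650 units, less than the 3,510 units limit; assessed value is $24,000, less than the $25,500 limit; the structure's height is 13 ft, below the 16 ft limit. But applying paragraphs (e)–(j): (e) operates against (a): a home-based business operates on the lot. (f) applies (a current Tier B Notice is held), but yields to (g): (g) is triggered — aggregate throughput is 4,760 units, meeting the 4,670 units threshold. (h) would limit (g) — the lot is in a historic district — but (i) sets (h) aside: (i) is triggered — the compliance score is 56 points, less than the 58 points limit. (j) is not triggered (the reportable unit count is 59, not under 56), so (i) stands. (a) is therefore removed.
Exception (b) requires that the structure will have no windows facing an adjoining lot; but a window faces an adjoining lot, so (b) is unavailable.
Exception (c) requires that the structure uses only unpowered hand tools for assembly; but assembly uses power tools, so (c) is unavailable.
Exception (d) is satisfied on its face — a current Class 2 Declaration is held; the setback is at least 3 m on every side. However, paragraph (n) must be considered: (n) operates against (d): a current Standing Registration is held. Exception (d) does not apply.
Every exception is unavailable, so the rule governs.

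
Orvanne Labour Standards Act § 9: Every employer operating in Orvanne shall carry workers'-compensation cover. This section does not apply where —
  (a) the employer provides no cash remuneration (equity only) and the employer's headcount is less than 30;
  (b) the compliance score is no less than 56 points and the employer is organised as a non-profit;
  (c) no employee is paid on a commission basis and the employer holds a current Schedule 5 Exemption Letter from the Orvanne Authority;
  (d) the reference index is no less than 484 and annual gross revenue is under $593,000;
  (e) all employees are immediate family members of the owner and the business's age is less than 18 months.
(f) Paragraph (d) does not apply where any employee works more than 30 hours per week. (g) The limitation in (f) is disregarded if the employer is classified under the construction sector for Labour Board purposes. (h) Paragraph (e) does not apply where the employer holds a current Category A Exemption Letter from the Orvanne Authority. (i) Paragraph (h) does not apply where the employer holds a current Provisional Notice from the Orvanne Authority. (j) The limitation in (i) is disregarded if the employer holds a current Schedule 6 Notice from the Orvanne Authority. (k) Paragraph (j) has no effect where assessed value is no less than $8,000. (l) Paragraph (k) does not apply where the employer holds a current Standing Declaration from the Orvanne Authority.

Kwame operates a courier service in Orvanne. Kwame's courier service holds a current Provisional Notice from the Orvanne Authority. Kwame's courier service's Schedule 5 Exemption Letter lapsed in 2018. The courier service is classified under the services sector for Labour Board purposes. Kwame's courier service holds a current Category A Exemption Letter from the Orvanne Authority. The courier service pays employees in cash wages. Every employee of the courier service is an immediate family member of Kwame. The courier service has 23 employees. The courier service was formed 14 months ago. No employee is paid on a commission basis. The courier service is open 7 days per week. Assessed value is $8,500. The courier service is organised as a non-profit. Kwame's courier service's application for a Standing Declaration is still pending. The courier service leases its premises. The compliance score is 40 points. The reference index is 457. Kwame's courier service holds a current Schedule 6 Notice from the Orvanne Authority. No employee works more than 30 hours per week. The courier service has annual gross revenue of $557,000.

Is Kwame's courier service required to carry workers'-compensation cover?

No — exception (e) applies; Kwame's courier service is not required to carry workers'-compensation cover.

Exception (a) fails — employees are paid cash wages.
Exception (b) requires that the compliance score is no less than 56 points; but the compliance score is 40 points, short of 56 points, so (b) is unavailable.
Exception (c) requires that the employer holds a current Schedule 5 Exemption Letter from the Orvanne Authority; but there is no Schedule 5 Exemption Letter in force, so (c) is unavailable.
Exception (d) does not apply: the reference index is 457, short of 484.
Exception (e) is satisfied on its face — every employee is an immediate family member; the business's age is 14 months, less than the 18 months limit. As to paragraphs (h)–(l): (h) would limit (e) — a current Category A Exemption Letter is held — but (i) sets (h) aside: (i) is engaged — a current Provisional Notice is held. (j) would limit (i) — a current Schedule 6 Notice is held — but (k) sets (j) aside: (k) operates — assessed value is $8,500, meeting the $8,000 threshold. (l) is not engaged (no current Standing Declaration is held), so (k) stands. Exception (e) stands.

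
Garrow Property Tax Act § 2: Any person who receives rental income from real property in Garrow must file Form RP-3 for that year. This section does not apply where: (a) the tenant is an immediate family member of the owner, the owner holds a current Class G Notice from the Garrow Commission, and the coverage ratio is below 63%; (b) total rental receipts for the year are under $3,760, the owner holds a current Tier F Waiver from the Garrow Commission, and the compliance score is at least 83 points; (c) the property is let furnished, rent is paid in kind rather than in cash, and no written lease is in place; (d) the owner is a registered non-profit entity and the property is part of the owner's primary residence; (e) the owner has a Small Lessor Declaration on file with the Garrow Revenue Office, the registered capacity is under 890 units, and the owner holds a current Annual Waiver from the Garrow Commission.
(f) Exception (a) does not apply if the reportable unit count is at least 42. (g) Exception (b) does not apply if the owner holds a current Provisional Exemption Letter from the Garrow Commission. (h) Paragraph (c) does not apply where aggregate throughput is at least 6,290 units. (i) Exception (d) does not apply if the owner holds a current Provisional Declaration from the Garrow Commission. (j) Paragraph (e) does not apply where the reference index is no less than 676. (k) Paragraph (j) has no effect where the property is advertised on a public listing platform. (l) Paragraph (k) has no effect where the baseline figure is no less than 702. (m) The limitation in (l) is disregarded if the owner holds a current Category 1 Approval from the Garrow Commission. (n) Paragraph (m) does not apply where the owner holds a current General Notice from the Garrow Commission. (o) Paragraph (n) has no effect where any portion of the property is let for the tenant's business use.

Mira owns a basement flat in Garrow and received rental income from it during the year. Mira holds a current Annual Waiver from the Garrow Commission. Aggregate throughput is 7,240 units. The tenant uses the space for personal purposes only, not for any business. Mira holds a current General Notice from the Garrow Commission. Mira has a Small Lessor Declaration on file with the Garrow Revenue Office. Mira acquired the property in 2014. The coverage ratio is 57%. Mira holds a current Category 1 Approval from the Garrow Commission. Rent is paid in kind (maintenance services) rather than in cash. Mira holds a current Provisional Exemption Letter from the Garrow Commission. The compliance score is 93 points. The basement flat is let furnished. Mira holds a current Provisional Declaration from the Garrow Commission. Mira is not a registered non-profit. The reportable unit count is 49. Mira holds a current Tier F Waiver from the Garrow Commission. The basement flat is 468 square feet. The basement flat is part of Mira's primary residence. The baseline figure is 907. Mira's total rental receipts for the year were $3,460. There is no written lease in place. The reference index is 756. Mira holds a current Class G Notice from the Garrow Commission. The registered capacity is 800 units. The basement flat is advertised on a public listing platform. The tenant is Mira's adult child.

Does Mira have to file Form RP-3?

Yes — Mira must file Form RP-3.

Exception (a)'s conditions are all satisfied: the tenant is an immediate family member; a current Class G Notice is held; the coverage ratio is 57%, below the 63% limit. But: (f) operates against (a): the reportable unit count is 49, meeting the 42 threshold. (a) is therefore removed.
Exception (b): total rental receipts for the year are $3,460, under the $3,760 limit; a current Tier F Waiver is held; the compliance score is 93 points, meeting the 83 points threshold — every condition holds. But: (g) operates against (b): a current Provisional Exemption Letter is held. So (b) is unavailable.
All of (c)'s requirements are met (the property is let furnished; rent is paid in kind; there is no written lease). Turning to paragraph (h): (h) operates against (c): aggregate throughput is 7,240 units, meeting the 6,290 units threshold. So (c) is unavailable.
Exception (d) does not apply: Mira is not a registered non-profit.
All of (e)'s requirements are met (a Small Lessor Declaration is on file; the registered capacity is 800 units, under the 890 units limit; a current Annual Waiver is held). But applying paragraphs (j)–(o): (j) operates against (e): the reference index is 756, meeting the 676 threshold. (k) is engaged (the property is publicly advertised), but yields to (l): (l) operates against (k): the baseline figure is 907, meeting the 702 threshold. (m) operates (a current Category 1 Approval is held), but is displaced by (n): (n) operates against (m): a current General Notice is held. (o) is not triggered (the space is used for personal purposes only), so (n) stands. Exception (e) does not apply.
No exception applies. The general rule governs.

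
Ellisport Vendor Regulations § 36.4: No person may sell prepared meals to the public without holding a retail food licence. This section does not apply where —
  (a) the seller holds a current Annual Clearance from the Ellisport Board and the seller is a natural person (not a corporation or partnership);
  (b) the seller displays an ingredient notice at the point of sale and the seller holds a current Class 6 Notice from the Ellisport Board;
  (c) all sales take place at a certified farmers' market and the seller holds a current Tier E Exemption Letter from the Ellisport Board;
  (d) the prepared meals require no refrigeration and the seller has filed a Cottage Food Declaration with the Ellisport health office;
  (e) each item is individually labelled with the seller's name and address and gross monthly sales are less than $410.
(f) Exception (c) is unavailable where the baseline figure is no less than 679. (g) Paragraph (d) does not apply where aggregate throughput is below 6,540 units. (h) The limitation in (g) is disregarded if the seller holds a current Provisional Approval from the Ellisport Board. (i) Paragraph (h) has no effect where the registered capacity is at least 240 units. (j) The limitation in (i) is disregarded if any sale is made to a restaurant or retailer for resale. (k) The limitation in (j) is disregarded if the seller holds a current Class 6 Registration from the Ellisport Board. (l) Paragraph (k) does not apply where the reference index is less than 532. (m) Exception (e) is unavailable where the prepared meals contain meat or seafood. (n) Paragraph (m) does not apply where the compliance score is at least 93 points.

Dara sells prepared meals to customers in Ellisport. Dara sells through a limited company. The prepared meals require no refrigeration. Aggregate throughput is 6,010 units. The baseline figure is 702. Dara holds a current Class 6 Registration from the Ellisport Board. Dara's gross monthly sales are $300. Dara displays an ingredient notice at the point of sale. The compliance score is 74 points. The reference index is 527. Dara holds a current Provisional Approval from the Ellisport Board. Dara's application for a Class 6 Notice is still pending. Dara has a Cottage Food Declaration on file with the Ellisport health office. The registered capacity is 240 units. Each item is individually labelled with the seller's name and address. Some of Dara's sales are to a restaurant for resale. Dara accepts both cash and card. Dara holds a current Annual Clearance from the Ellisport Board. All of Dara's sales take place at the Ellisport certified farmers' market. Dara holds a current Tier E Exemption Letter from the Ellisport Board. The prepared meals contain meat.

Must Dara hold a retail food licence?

No — exception (d) applies; Dara is not required to hold a retail food licence.

Exception (a) does not apply: the seller operates through a limited company.
Exception (b) requires that the seller holds a current Class 6 Notice from the Ellisport Board; but there is no Class 6 Notice in force, so (b) is unavailable.
Exception (c)'s conditions are all satisfied: all sales are at a certified farmers' market; a current Tier E Exemption Letter is held. Turning to paragraph (f): (f) operates against (c): the baseline figure is 702, meeting the 679 threshold. Exception (c) does not apply.
Exception (d) is satisfied on its face — the prepared meals are shelf-stable; a Cottage Food Declaration is on file. Considering the limiting provisions: (g) is engaged (aggregate throughput is 6,010 units, below the 6,540 units limit), but is displaced by (h): (h) is triggered — a current Provisional Approval is held. (i) would limit (h) — the registered capacity is 240 units, meeting the 240 units threshold — but (j) sets (i) aside: (j) operates — some sales are to a restaurant for resale. (k) is triggered (a current Class 6 Registration is held), but is itself disapplied by (l): (l) applies — the reference index is 527, less than the 532 limit. Exception (d) stands.
Exception (e): items are individually labelled; gross monthly sales are $300, less than the $410 limit — every condition holds. Turning to paragraphs (m)–(n): (m) is triggered — the prepared meals contain meat. (n), which would lift (m), is not engaged — the compliance score is 74 points, short of 93 points. (e) is therefore removed.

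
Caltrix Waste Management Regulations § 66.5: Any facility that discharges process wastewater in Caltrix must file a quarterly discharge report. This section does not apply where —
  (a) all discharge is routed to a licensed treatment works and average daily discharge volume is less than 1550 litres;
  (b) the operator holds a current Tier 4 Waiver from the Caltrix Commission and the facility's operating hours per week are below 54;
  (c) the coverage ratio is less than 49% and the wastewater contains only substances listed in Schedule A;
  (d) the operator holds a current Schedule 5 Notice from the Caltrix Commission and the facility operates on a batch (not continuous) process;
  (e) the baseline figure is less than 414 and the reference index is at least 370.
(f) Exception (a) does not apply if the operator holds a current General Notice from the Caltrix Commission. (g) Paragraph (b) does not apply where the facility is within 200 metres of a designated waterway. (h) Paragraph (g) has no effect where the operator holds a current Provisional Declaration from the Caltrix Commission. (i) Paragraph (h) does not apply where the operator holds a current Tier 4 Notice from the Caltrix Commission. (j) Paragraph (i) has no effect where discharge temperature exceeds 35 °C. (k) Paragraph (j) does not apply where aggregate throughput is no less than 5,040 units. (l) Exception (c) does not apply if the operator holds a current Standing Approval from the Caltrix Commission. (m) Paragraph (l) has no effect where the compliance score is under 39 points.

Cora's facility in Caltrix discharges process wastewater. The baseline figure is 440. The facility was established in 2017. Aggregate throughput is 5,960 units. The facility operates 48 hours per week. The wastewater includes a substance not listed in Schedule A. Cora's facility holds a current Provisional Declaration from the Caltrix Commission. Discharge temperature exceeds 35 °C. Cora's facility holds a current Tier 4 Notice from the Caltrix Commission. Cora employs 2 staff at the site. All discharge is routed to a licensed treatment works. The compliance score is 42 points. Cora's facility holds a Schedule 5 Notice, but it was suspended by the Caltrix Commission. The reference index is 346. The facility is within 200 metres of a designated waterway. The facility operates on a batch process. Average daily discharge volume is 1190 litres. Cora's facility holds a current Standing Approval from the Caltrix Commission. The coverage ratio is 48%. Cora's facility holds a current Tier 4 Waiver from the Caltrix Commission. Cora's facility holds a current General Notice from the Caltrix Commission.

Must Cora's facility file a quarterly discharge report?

Exception (a)'s conditions are all satisfied: discharge is routed to a licensed treatment works; average daily discharge volume is 1190 litres, less than the 1550 litres limit. However, paragraph (f) must be considered: (f) operates against (a): a current General Notice is held. So (a) is unavailable.
Exception (b)'s conditions are all satisfied: a current Tier 4 Waiver is held; the facility's operating hours per week are 48, below the 54 limit. But: (g) operates against (b): the facility is within 200 m of a designated waterway. (h) is triggered (a current Provisional Declaration is held), but is set aside by (i): (i) is engaged — a current Tier 4 Notice is held. (j) is engaged (discharge temperature exceeds 35 °C), but is itself disapplied by (k): (k) operates against (j): aggregate throughput is 5,960 units, meeting the 5,040 units threshold. So (b) is unavailable.
Exception (c) requires that the wastewater contains only substances listed in Schedule A; but the wastewater includes a non-Schedule-A substance, so (c) is unavailable.
Exception (d) requires that the operator holds a current Schedule 5 Notice from the Caltrix Commission; but the Schedule 5 Notice is not current, so (d) is unavailable.
Exception (e) fails — the baseline figure is 440, not less than 414.
Every exception is unavailable, so the rule governs.

Yes — Cora's facility must file a quarterly discharge report.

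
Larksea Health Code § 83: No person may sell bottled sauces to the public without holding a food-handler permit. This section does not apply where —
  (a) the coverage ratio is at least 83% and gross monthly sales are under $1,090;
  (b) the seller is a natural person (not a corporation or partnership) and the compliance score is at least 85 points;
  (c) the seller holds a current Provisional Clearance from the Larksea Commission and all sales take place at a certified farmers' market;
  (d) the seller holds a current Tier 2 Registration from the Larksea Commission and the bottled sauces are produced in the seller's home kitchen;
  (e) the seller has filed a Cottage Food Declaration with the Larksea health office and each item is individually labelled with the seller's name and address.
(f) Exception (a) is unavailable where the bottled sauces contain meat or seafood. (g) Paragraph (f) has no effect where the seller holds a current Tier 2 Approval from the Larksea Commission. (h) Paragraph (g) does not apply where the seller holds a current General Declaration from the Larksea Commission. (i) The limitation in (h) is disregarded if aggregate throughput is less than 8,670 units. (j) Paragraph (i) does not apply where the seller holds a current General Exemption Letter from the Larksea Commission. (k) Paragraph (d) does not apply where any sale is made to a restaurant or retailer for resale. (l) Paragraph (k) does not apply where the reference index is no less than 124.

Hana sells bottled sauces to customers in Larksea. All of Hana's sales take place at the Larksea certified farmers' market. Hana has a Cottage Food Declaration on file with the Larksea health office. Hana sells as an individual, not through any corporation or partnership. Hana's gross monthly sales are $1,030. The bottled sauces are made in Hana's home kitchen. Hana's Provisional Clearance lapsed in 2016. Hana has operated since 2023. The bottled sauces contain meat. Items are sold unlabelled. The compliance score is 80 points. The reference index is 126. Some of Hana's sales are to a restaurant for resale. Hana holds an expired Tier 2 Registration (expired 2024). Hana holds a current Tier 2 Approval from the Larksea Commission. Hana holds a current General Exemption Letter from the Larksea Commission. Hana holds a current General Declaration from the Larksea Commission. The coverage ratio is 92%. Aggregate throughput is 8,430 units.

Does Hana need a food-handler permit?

Exception (a) is satisfied on its face — the coverage ratio is 92%, meeting the 83% threshold; gross monthly sales are $1,030, under the $1,090 limit. But applying paragraphs (f)–(j): (f) operates against (a): the bottled sauces contain meat. (g) would limit (f) — a current Tier 2 Approval is held — but (h) sets (g) aside: (h) operates — a current General Declaration is held. (i) is engaged (aggregate throughput is 8,430 units, less than the 8,670 units limit), but is displaced by (j): (j) operates against (i): a current General Exemption Letter is held. So (a) is unavailable.
Exception (b) fails — the compliance score is 80 points, short of 85 points.
Exception (c) does not apply: the Provisional Clearance is not current.
Exception (d) fails — no current Tier 2 Registration is held.
Exception (e) requires that each item is individually labelled with the seller's name and address; but items are sold unlabelled, so (e) is unavailable.
No exception is made out. Hana falls within the general rule.

Yes — Hana must hold a food-handler permit.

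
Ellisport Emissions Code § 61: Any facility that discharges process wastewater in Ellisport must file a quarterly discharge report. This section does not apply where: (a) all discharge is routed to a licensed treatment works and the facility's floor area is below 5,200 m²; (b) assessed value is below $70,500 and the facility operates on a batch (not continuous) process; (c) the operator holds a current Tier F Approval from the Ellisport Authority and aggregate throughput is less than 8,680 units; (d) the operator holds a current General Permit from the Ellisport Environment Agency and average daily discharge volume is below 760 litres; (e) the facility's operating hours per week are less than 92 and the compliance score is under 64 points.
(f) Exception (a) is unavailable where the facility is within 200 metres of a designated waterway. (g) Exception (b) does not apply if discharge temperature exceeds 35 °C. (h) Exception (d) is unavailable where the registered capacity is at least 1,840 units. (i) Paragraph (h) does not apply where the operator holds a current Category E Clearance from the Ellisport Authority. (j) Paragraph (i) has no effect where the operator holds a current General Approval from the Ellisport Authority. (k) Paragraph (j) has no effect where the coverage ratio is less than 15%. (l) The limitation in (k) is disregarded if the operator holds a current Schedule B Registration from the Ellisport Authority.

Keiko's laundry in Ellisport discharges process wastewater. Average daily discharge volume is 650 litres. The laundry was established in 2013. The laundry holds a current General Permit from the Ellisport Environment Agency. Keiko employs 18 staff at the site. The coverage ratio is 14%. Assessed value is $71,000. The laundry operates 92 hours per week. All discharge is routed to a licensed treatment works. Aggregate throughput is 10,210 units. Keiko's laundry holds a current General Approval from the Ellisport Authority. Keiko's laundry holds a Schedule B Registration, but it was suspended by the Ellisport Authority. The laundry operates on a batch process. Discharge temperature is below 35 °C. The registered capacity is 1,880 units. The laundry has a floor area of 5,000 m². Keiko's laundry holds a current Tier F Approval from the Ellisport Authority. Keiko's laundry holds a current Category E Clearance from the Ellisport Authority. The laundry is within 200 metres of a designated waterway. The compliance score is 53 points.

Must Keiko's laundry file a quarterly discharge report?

No — exception (d) applies; Keiko's laundry is not required to file a quarterly discharge report.

All of (a)'s requirements are met (discharge is routed to a licensed treatment works; the facility's floor area is 5,000 m², below the 5,200 m² limit). Turning to paragraph (f): (f) is triggered — the laundry is within 200 m of a designated waterway. Exception (a) does not apply.
Exception (b) fails — assessed value is $71,000, not below $70,500.
Exception (c) does not apply: aggregate throughput is 10,210 units, not less than 8,680 units.
Exception (d)'s conditions are all satisfied: a current General Permit is held; average daily discharge volume is 650 litres, below the 760 litres limit. Under paragraphs (h)–(l): (h) is triggered (the registered capacity is 1,880 units, meeting the 1,840 units threshold), but is overridden by (i): (i) is triggered — a current Category E Clearance is held. (j) is triggered (a current General Approval is held), but is set aside by (k): (k) operates against (j): the coverage ratio is 14%, less than the 15% limit. (l) is inapplicable (the Schedule B Registration is not current), so (k) stands. So (d) applies.
Exception (e) requires that the facility's operating hours per week are less than 92; but the facility's operating hours per week are 92, not less than 92, so (e) is unavailable.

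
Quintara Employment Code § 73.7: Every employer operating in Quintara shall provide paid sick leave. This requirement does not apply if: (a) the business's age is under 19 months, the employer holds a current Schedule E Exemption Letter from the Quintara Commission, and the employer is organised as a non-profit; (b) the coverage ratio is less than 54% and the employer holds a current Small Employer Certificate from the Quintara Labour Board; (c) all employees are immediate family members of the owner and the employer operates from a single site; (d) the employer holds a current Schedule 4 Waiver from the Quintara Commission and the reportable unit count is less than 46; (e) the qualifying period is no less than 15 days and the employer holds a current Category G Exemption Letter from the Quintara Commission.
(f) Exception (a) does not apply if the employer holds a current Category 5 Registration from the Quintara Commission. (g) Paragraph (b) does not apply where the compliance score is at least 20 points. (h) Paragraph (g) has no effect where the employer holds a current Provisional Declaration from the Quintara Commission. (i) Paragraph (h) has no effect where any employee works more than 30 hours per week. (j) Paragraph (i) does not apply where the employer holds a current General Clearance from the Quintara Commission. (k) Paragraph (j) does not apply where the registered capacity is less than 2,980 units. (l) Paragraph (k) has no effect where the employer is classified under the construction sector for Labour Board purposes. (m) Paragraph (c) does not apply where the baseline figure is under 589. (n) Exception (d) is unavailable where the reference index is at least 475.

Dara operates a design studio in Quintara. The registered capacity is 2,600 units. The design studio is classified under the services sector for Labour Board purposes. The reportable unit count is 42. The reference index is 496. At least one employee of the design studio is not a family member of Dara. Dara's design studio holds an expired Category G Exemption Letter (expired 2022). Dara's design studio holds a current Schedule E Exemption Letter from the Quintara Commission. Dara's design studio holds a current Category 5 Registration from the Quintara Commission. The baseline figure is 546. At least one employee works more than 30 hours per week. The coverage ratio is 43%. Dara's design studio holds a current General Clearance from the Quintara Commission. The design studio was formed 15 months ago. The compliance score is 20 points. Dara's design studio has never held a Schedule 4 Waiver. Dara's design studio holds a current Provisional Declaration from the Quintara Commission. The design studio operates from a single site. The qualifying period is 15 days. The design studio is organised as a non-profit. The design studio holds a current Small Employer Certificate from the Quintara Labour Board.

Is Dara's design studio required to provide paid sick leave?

Yes — Dara's design studio must provide paid sick leave.

Exception (a): the business's age is 15 months, under the 19 months limit; a current Schedule E Exemption Letter is held; the employer is a non-profit — every condition holds. Turning to paragraph (f): (f) operates against (a): a current Category 5 Registration is held. So (a) is unavailable.
Exception (b)'s conditions are all satisfied: the coverage ratio is 43%, less than the 54% limit; a current Small Employer Certificate is held. However, paragraphs (g)–(l) must be considered: (g) operates against (b): the compliance score is 20 points, meeting the 20 points threshold. (h) would limit (g) — a current Provisional Declaration is held — but (i) sets (h) aside: (i) operates against (h): at least one employee exceeds 30 hours/week. (j) operates (a current General Clearance is held), but is set aside by (k): (k) operates against (j): the registered capacity is 2,600 units, less than the 2,980 units limit. (l), which would lift (k), is not engaged — the design studio is classified under the services sector. Exception (b) does not apply.
Exception (c) does not apply: at least one employee is not a family member.
Exception (d) requires that the employer holds a current Schedule 4 Waiver from the Quintara Commission; but there is no Schedule 4 Waiver in force, so (d) is unavailable.
Exception (e) does not apply: there is no Category G Exemption Letter in force.
None of the exceptions is available; § 73.7 applies in full.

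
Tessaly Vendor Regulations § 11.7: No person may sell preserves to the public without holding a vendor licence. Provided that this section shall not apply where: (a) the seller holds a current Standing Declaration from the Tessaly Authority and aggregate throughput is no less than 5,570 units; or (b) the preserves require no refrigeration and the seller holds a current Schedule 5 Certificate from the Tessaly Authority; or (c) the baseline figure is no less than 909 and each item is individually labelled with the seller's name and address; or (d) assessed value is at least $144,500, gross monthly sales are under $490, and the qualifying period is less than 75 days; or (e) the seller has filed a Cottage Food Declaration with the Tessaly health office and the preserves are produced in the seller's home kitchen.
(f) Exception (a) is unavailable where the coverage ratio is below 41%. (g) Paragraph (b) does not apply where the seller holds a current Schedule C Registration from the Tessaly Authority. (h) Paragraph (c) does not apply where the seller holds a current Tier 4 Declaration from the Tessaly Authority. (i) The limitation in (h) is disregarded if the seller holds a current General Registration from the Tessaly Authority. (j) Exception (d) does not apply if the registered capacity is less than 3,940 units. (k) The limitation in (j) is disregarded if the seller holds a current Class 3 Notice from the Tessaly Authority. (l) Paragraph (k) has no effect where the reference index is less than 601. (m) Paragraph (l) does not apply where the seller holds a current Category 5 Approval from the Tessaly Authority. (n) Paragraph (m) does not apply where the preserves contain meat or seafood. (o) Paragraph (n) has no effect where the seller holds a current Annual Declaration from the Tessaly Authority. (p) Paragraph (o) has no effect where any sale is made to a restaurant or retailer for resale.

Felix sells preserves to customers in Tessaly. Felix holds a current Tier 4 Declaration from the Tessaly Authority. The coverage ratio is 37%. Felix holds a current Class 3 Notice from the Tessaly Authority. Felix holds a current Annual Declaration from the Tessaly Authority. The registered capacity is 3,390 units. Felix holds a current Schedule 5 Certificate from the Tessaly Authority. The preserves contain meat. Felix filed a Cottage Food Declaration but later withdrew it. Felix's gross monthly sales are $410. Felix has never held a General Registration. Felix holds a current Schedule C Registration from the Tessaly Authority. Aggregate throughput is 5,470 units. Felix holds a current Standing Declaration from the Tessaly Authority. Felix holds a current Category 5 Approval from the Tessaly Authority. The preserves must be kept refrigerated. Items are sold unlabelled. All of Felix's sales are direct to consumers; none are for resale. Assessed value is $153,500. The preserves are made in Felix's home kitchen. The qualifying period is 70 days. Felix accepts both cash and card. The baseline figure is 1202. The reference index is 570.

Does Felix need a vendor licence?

Exception (a) does not apply: aggregate throughput is 5,470 units, short of 5,570 units.
Exception (b) fails — the preserves require refrigeration.
Exception (c) requires that each item is individually labelled with the seller's name and address; but items are sold unlabelled, so (c) is unavailable.
All of (d)'s requirements are met (assessed value is $153,500, meeting the $144,500 threshold; gross monthly sales are $410, under the $490 limit; the qualifying period is 70 days, less than the 75 days limit). As to paragraphs (j)–(p): (j) would limit (d) — the registered capacity is 3,390 units, less than the 3,940 units limit — but (k) sets (j) aside: (k) operates against (j): a current Class 3 Notice is held. (l) operates (the reference index is 570, less than the 601 limit), but is set aside by (m): (m) operates against (l): a current Category 5 Approval is held. (n) would limit (m) — the preserves contain meat — but (o) sets (n) aside: (o) operates against (n): a current Annual Declaration is held. (p), which would lift (o), is not engaged — no sales are for resale. (d) remains available.
Exception (e) fails — the Cottage Food Declaration was withdrawn.

No — exception (d) applies; Felix is not required to hold a vendor licence.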